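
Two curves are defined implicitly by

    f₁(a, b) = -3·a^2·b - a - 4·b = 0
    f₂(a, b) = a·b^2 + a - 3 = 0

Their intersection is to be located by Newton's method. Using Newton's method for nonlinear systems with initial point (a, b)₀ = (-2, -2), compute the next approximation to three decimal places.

(-1.467, -0.708)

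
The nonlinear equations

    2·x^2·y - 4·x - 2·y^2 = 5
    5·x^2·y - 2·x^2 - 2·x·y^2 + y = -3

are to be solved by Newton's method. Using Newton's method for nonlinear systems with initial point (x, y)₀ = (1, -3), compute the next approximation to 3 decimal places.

(1.236, -0.373)

At (1, -3): F = (-33.000, -35.000).
Jacobian J = [[4·x·y - 4, 2·x^2 - 4·y], [10·x·y - 4·x - 2·y^2, 5·x^2 - 4·x·y + 1]].
At the point, J = [[-16.000, 14.000], [-52.000, 18.000]] (det J = 440.000).
Solving J·Δ = −F gives Δ = (0.236, 2.627).
Then the next iterate is (x, y)₁ = (1.236, -0.373).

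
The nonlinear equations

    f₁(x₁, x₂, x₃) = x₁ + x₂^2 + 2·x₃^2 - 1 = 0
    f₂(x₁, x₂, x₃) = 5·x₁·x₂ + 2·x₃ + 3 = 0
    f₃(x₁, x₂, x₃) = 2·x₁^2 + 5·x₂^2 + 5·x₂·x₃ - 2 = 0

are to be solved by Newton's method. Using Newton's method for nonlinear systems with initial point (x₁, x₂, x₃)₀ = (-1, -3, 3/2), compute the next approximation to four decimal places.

(-0.1411, -1.6677, 0.7725)

At (-1, -3, 3/2): F = (11.5000, 21.0000, 22.5000).
Jacobian J = [[1, 2·x₂, 4·x₃], [5·x₂, 5·x₁, 2], [4·x₁, 10·x₂ + 5·x₃, 5·x₂]].
At the point, J = [[1.0000, -6.0000, 6.0000], [-15.0000, -5.0000, 2.0000], [-4.0000, -22.5000, -15.0000]] (det J = 3423.0000).
Solving J·Δ = −F gives Δ = (0.8589, 1.3323, -0.7275).
Then the next iterate is (x₁, x₂, x₃)₁ = (-0.1411, -1.6677, 0.7725).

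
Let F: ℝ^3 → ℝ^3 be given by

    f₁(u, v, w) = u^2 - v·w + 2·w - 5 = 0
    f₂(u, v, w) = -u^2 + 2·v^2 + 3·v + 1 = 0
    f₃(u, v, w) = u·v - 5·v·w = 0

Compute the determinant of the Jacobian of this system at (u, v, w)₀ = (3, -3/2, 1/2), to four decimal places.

-183.7500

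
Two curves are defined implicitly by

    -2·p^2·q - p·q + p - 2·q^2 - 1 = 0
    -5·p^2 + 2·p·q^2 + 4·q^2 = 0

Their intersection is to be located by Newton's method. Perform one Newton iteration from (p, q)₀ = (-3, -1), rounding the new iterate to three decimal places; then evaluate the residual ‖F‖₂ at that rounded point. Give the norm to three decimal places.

8.479

At (-3, -1): F = (9.000, -47.000).
Jacobian J = [[-4·p·q - q + 1, -2·p^2 - p - 4·q], [-10·p + 2·q^2, 4·p·q + 8·q]].
At the point, J = [[-10.000, -11.000], [32.000, 4.000]] (det J = 312.000).
Solving J·Δ = −F gives Δ = (1.542, -0.583).
Then the next iterate is (p, q)₁ = (-1.458, -1.583).
Re-evaluating at (-1.458, -1.583): F = (-3.04762, -7.91244), so ‖F‖₂ = 8.479.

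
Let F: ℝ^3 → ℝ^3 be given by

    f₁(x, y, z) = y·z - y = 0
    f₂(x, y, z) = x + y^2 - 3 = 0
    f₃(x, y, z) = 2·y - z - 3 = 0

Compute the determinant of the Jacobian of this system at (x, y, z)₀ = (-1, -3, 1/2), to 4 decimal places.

-6.5000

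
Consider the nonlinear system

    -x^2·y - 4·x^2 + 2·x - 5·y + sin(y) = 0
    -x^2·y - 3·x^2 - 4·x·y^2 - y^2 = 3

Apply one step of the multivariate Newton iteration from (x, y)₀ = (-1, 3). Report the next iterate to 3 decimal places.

(1.684, 5.730)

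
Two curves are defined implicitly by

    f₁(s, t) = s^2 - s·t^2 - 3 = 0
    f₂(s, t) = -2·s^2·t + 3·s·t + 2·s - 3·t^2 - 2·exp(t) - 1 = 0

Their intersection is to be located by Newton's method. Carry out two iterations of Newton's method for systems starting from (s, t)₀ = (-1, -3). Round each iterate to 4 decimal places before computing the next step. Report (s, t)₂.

At (-1, -3): F = (7.0000, -15.099574).
Jacobian J = [[2·s - t^2, -2·s·t], [-4·s·t + 3·t + 2, -2·s^2 + 3·s - 6·t - 2·exp(t)]].
At the point, J = [[-11.0000, -6.0000], [-19.0000, 12.900426]] (det J = -255.904684).
Solving J·Δ = −F gives Δ = (-0.0012, 1.1688).
Then the next iterate is (s, t)₁ = (-1.0012, -1.8312).
Round to (-1.0012, -1.8312) and repeat: F = (1.359719, -4.211335), J = [[-5.355693, -3.666795], [-10.827190, 5.658355]].
Δ = (-0.1107, 0.5325), so (s, t)₂ = (-1.1119, -1.2987).

(-1.1119, -1.2987)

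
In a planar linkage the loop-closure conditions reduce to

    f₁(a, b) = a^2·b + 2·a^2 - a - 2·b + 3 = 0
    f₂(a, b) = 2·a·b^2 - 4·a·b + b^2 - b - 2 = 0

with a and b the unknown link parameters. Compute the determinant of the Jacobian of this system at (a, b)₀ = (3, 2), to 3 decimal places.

345.000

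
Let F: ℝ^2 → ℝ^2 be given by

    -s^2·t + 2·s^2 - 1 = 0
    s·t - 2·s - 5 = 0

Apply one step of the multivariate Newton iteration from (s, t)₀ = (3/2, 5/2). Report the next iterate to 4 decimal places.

At (3/2, 5/2): F = (-2.1250, -4.2500).
Jacobian J = [[-2·s·t + 4·s, -s^2], [t - 2, s]].
At the point, J = [[-1.5000, -2.2500], [0.5000, 1.5000]] (det J = -1.1250).
Solving J·Δ = −F gives Δ = (-11.3333, 6.6111).
Then the next iterate is (s, t)₁ = (-9.8333, 9.1111).

(-9.8333, 9.1111)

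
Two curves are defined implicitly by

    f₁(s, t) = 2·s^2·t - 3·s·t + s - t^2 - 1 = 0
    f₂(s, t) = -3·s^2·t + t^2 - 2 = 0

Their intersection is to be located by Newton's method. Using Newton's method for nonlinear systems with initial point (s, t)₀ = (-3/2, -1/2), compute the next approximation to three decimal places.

(-18.316, 9.474)

At (-3/2, -1/2): F = (-7.250, 1.625).
Jacobian J = [[4·s·t - 3·t + 1, 2·s^2 - 3·s - 2·t], [-6·s·t, -3·s^2 + 2·t]].
At the point, J = [[5.500, 10.000], [-4.500, -7.750]] (det J = 2.375).
Solving J·Δ = −F gives Δ = (-16.816, 9.974).
Then the next iterate is (s, t)₁ = (-18.316, 9.474).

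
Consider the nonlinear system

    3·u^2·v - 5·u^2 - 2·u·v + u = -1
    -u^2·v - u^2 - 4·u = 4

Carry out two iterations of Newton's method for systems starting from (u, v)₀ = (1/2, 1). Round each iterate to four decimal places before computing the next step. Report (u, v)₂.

At (1/2, 1): F = (0.0000, -6.5000).
Jacobian J = [[6·u·v - 10·u - 2·v + 1, 3·u^2 - 2·u], [-2·u·v - 2·u - 4, -u^2]].
At the point, J = [[-3.0000, -0.2500], [-6.0000, -0.2500]] (det J = -0.7500).
Solving J·Δ = −F gives Δ = (-2.1667, 26.0000).
Then the next iterate is (u, v)₁ = (-1.6667, 27.0000).
Round to (-1.6667, 27.0000) and repeat: F = (300.454656, -75.114089), J = [[-306.3384, 11.667067], [89.3352, -2.777889]].
Δ = (0.2181, -20.0247), so (u, v)₂ = (-1.4486, 6.9753).

(-1.4486, 6.9753)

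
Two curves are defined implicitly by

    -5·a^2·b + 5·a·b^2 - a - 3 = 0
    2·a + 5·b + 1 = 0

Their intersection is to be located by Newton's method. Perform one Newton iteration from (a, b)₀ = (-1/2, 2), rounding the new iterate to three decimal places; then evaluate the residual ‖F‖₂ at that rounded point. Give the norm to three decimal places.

At (-1/2, 2): F = (-15.000, 10.000).
Jacobian J = [[-10·a·b + 5·b^2 - 1, -5·a^2 + 10·a·b], [2, 5]].
At the point, J = [[29.000, -11.250], [2.000, 5.000]] (det J = 167.500).
Solving J·Δ = −F gives Δ = (-0.224, -1.910).
Then the next iterate is (a, b)₁ = (-0.724, 0.090).
Re-evaluating at (-0.724, 0.090): F = (-2.54120, 0.002), so ‖F‖₂ = 2.541.

2.541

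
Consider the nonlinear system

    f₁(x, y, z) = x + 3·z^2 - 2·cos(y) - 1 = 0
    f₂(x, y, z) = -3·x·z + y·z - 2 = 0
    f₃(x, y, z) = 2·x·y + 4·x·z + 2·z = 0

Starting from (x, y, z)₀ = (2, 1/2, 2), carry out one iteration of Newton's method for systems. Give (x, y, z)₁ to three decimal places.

(0.515, 0.343, 1.199)

At (2, 1/2, 2): F = (11.24483, -13.000, 22.000).
Jacobian J = [[1, 2·sin(y), 6·z], [-3·z, z, -3·x + y], [2·y + 4·z, 2·x, 4·x + 2]].
At the point, J = [[1.000, 0.95885, 12.000], [-6.000, 2.000, -5.500], [9.000, 4.000, 10.000]] (det J = -451.93206).
Solving J·Δ = −F gives Δ = (-1.485, -0.157, -0.801).
Then the next iterate is (x, y, z)₁ = (0.515, 0.343, 1.199).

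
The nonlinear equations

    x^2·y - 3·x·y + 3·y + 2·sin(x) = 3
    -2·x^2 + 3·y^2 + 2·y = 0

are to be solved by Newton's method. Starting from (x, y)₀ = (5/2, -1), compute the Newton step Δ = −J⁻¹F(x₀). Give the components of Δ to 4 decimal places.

At (5/2, -1): F = (-3.553056, -11.5000).
Jacobian J = [[2·x·y - 3·y + 2·cos(x), x^2 - 3·x + 3], [-4·x, 6·y + 2]].
At the point, J = [[-3.602287, 1.7500], [-10.0000, -4.0000]] (det J = 31.909149).
Solving J·Δ = −F gives Δ = (-1.0761, -0.1848).

(-1.0761, -0.1848)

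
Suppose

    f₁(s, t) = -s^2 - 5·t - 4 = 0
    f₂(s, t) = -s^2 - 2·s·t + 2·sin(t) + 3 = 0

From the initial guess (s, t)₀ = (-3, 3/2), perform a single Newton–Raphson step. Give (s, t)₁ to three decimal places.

At (-3, 3/2): F = (-20.500, 4.99499).
Jacobian J = [[-2·s, -5], [-2·s - 2·t, -2·s + 2·cos(t)]].
At the point, J = [[6.000, -5.000], [3.000, 6.14147]] (det J = 51.84885).
Solving J·Δ = −F gives Δ = (1.947, -1.764).
Then the next iterate is (s, t)₁ = (-1.053, -0.264).

(-1.053, -0.264)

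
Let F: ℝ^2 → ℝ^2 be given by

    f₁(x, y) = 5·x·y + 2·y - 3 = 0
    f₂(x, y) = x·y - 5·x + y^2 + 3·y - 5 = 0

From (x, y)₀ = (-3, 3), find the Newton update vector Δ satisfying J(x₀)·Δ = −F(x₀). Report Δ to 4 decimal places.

(0.0781, -3.1406)

At (-3, 3): F = (-42.0000, 19.0000).
Jacobian J = [[5·y, 5·x + 2], [y - 5, x + 2·y + 3]].
At the point, J = [[15.0000, -13.0000], [-2.0000, 6.0000]] (det J = 64.0000).
Solving J·Δ = −F gives Δ = (0.0781, -3.1406).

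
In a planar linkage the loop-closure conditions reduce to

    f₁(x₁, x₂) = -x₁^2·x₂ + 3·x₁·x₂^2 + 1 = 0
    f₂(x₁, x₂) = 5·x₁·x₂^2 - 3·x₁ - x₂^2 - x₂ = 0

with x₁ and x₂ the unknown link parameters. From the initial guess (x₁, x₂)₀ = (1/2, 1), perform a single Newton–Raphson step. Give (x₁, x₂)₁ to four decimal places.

(5.3333, -3.3333)

At (1/2, 1): F = (2.2500, -1.0000).
Jacobian J = [[-2·x₁·x₂ + 3·x₂^2, -x₁^2 + 6·x₁·x₂], [5·x₂^2 - 3, 10·x₁·x₂ - 2·x₂ - 1]].
At the point, J = [[2.0000, 2.7500], [2.0000, 2.0000]] (det J = -1.5000).
Solving J·Δ = −F gives Δ = (4.8333, -4.3333).
Then the next iterate is (x₁, x₂)₁ = (5.3333, -3.3333).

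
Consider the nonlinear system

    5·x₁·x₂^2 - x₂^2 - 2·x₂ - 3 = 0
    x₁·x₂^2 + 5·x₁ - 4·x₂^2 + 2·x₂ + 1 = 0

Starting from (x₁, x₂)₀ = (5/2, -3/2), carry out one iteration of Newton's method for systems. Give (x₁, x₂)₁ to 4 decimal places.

At (5/2, -3/2): F = (25.8750, 7.1250).
Jacobian J = [[5·x₂^2, 10·x₁·x₂ - 2·x₂ - 2], [x₂^2 + 5, 2·x₁·x₂ - 8·x₂ + 2]].
At the point, J = [[11.2500, -36.5000], [7.2500, 6.5000]] (det J = 337.7500).
Solving J·Δ = −F gives Δ = (-1.2679, 0.3181).
Then the next iterate is (x₁, x₂)₁ = (1.2321, -1.1819).

(1.2321, -1.1819)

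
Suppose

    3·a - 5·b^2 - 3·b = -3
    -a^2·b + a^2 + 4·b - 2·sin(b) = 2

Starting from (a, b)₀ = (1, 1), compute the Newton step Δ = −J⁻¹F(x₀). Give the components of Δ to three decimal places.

(-0.049, -0.165)

At (1, 1): F = (-2.000, 0.31706).
Jacobian J = [[3, -10·b - 3], [-2·a·b + 2·a, -a^2 - 2·cos(b) + 4]].
At the point, J = [[3.000, -13.000], [0.000, 1.91940]] (det J = 5.75819).
Solving J·Δ = −F gives Δ = (-0.049, -0.165).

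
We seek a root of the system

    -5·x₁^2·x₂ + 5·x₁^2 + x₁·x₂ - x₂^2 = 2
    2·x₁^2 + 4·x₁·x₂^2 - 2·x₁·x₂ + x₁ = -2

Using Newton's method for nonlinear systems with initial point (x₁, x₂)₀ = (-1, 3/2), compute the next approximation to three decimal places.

(0.461, 1.638)

At (-1, 3/2): F = (-8.250, -3.000).
Jacobian J = [[-10·x₁·x₂ + 10·x₁ + x₂, -5·x₁^2 + x₁ - 2·x₂], [4·x₁ + 4·x₂^2 - 2·x₂ + 1, 8·x₁·x₂ - 2·x₁]].
At the point, J = [[6.500, -9.000], [3.000, -10.000]] (det J = -38.000).
Solving J·Δ = −F gives Δ = (1.461, 0.138).
Then the next iterate is (x₁, x₂)₁ = (0.461, 1.638).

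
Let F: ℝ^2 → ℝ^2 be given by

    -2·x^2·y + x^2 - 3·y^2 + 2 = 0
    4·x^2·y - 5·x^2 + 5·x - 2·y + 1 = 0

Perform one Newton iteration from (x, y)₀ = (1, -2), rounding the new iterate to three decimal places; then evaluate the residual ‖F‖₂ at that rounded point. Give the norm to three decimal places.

0.938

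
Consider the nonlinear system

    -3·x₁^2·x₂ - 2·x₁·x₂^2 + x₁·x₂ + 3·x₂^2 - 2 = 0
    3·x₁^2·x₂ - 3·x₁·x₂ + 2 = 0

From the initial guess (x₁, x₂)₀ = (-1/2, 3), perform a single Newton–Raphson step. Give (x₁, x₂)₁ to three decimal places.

(-0.169, 1.758)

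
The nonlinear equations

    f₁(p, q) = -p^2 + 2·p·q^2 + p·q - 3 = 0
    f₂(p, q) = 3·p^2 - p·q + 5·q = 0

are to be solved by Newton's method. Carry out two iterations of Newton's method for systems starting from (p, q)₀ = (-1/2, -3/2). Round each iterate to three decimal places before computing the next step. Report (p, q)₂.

(8.778, 2.088)

At (-1/2, -3/2): F = (-4.750, -7.500).
Jacobian J = [[-2·p + 2·q^2 + q, 4·p·q + p], [6·p - q, -p + 5]].
At the point, J = [[4.000, 2.500], [-1.500, 5.500]] (det J = 25.750).
Solving J·Δ = −F gives Δ = (0.286, 1.442).
Then the next iterate is (p, q)₁ = (-0.214, -0.058).
Round to (-0.214, -0.058) and repeat: F = (-3.03482, -0.16502), J = [[0.37673, -0.16435], [-1.226, 5.214]].
Δ = (8.992, 2.146), so (p, q)₂ = (8.778, 2.088).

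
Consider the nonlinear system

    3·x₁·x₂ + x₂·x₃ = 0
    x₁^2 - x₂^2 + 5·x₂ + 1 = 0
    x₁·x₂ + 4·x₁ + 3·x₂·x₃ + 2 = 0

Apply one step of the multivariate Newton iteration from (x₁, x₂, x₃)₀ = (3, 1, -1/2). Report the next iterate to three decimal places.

(0.682, 0.970, -1.788)

At (3, 1, -1/2): F = (8.500, 14.000, 15.500).
Jacobian J = [[3·x₂, 3·x₁ + x₃, x₂], [2·x₁, -2·x₂ + 5, 0], [x₂ + 4, x₁ + 3·x₃, 3·x₂]].
At the point, J = [[3.000, 8.500, 1.000], [6.000, 3.000, 0.000], [5.000, 1.500, 3.000]] (det J = -132.000).
Solving J·Δ = −F gives Δ = (-2.318, -0.030, -1.288).
Then the next iterate is (x₁, x₂, x₃)₁ = (0.682, 0.970, -1.788).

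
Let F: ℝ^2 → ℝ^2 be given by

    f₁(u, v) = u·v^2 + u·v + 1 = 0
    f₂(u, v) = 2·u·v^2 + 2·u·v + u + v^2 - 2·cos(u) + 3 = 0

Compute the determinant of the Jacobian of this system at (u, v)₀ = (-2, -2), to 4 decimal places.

-3.0884

J = [[v^2 + v, 2·u·v + u], [2·v^2 + 2·v + 2·sin(u) + 1, 4·u·v + 2·u + 2·v]].
At the point, J = [[2.0000, 6.0000], [3.181405, 8.0000]].
det J = -3.0884.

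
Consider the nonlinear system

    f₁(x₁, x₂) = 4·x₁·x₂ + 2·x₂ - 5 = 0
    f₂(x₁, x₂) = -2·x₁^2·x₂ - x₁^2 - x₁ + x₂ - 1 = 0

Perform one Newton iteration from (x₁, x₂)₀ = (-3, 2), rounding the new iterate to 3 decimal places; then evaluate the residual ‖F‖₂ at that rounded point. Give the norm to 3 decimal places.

3.178

At (-3, 2): F = (-25.000, -41.000).
Jacobian J = [[4·x₂, 4·x₁ + 2], [-4·x₁·x₂ - 2·x₁ - 1, -2·x₁^2 + 1]].
At the point, J = [[8.000, -10.000], [29.000, -17.000]] (det J = 154.000).
Solving J·Δ = −F gives Δ = (-0.097, -2.578).
Then the next iterate is (x₁, x₂)₁ = (-3.097, -0.578).
Re-evaluating at (-3.097, -0.578): F = (1.00426, 3.01526), so ‖F‖₂ = 3.178.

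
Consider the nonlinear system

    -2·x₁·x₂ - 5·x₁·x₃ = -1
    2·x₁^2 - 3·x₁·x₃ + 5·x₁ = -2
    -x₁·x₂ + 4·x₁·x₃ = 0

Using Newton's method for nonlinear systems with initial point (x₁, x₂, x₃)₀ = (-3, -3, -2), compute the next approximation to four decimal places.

At (-3, -3, -2): F = (-47.0000, -13.0000, 15.0000).
Jacobian J = [[-2·x₂ - 5·x₃, -2·x₁, -5·x₁], [4·x₁ - 3·x₃ + 5, 0, -3·x₁], [-x₂ + 4·x₃, -x₁, 4·x₁]].
At the point, J = [[16.0000, 6.0000, 15.0000], [-1.0000, 0.0000, 9.0000], [-5.0000, 3.0000, -12.0000]] (det J = -819.0000).
Solving J·Δ = −F gives Δ = (0.6813, 2.2161, 1.5201).
Then the next iterate is (x₁, x₂, x₃)₁ = (-2.3187, -0.7839, -0.4799).

(-2.3187, -0.7839, -0.4799)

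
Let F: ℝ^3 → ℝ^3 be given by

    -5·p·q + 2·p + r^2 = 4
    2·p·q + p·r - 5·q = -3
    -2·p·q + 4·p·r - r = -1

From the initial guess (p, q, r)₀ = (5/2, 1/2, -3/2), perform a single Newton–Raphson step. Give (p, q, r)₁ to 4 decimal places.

At (5/2, 1/2, -3/2): F = (-3.0000, -0.7500, -15.0000).
Jacobian J = [[-5·q + 2, -5·p, 2·r], [2·q + r, 2·p - 5, p], [-2·q + 4·r, -2·p, 4·p - 1]].
At the point, J = [[-0.5000, -12.5000, -3.0000], [-0.5000, 0.0000, 2.5000], [-7.0000, -5.0000, 9.0000]] (det J = 148.7500).
Solving J·Δ = −F gives Δ = (-2.2563, -0.1134, -0.1513).
Then the next iterate is (p, q, r)₁ = (0.2437, 0.3866, -1.6513).

(0.2437, 0.3866, -1.6513)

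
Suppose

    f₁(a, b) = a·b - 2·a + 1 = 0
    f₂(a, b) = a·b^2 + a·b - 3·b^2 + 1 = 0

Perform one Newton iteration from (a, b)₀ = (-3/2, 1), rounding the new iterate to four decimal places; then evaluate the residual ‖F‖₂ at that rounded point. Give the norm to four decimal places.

0.0000

At (-3/2, 1): F = (2.5000, -5.0000).
Jacobian J = [[b - 2, a], [b^2 + b, 2·a·b + a - 6·b]].
At the point, J = [[-1.0000, -1.5000], [2.0000, -10.5000]] (det J = 13.5000).
Solving J·Δ = −F gives Δ = (2.5000, 0.0000).
Then the next iterate is (a, b)₁ = (1.0000, 1.0000).
Re-evaluating at (1.0000, 1.0000): F = (0.0000, 0.0000), so ‖F‖₂ = 0.0000.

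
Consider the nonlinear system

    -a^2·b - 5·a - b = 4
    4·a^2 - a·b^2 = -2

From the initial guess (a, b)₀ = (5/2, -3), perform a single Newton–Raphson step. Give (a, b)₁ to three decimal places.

At (5/2, -3): F = (5.250, 4.500).
Jacobian J = [[-2·a·b - 5, -a^2 - 1], [8·a - b^2, -2·a·b]].
At the point, J = [[10.000, -7.250], [11.000, 15.000]] (det J = 229.750).
Solving J·Δ = −F gives Δ = (-0.485, 0.055).
Then the next iterate is (a, b)₁ = (2.015, -2.945).

(2.015, -2.945)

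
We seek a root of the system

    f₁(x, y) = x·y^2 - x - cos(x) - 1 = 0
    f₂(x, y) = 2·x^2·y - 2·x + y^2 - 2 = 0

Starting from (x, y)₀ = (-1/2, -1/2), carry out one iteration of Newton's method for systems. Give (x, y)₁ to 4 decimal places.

(-1.6225, -0.2550)

At (-1/2, -1/2): F = (-1.502583, -1.0000).
Jacobian J = [[y^2 + sin(x) - 1, 2·x·y], [4·x·y - 2, 2·x^2 + 2·y]].
At the point, J = [[-1.229426, 0.5000], [-1.0000, -0.5000]] (det J = 1.114713).
Solving J·Δ = −F gives Δ = (-1.1225, 0.2450).
Then the next iterate is (x, y)₁ = (-1.6225, -0.2550).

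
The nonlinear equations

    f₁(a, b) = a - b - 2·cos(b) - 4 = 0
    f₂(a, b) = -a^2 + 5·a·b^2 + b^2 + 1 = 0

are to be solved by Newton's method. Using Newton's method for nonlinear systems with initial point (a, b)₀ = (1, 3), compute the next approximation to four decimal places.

At (1, 3): F = (-4.020015, 54.0000).
Jacobian J = [[1, 2·sin(b) - 1], [-2·a + 5·b^2, 10·a·b + 2·b]].
At the point, J = [[1.0000, -0.717760], [43.0000, 36.0000]] (det J = 66.863679).
Solving J·Δ = −F gives Δ = (1.5847, -3.3929).
Then the next iterate is (a, b)₁ = (2.5847, -0.3929).

(2.5847, -0.3929)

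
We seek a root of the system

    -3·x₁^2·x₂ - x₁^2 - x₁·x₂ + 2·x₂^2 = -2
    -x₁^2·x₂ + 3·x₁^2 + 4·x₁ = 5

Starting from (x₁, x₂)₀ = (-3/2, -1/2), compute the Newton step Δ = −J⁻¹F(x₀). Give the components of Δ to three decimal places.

(-0.649, 0.486)

At (-3/2, -1/2): F = (2.875, -3.125).
Jacobian J = [[-6·x₁·x₂ - 2·x₁ - x₂, -3·x₁^2 - x₁ + 4·x₂], [-2·x₁·x₂ + 6·x₁ + 4, -x₁^2]].
At the point, J = [[-1.000, -7.250], [-6.500, -2.250]] (det J = -44.875).
Solving J·Δ = −F gives Δ = (-0.649, 0.486).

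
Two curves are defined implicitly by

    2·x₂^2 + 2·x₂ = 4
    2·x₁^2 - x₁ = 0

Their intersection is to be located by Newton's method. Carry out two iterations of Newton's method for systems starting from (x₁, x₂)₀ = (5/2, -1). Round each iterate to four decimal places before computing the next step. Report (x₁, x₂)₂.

(0.8469, -2.2000)

At (5/2, -1): F = (-4.0000, 10.0000).
Jacobian J = [[0, 4·x₂ + 2], [4·x₁ - 1, 0]].
At the point, J = [[0.0000, -2.0000], [9.0000, 0.0000]] (det J = 18.0000).
Solving J·Δ = −F gives Δ = (-1.1111, -2.0000).
Then the next iterate is (x₁, x₂)₁ = (1.3889, -3.0000).
Round to (1.3889, -3.0000) and repeat: F = (8.0000, 2.469186), J = [[0.0000, -10.0000], [4.5556, 0.0000]].
Δ = (-0.5420, 0.8000), so (x₁, x₂)₂ = (0.8469, -2.2000).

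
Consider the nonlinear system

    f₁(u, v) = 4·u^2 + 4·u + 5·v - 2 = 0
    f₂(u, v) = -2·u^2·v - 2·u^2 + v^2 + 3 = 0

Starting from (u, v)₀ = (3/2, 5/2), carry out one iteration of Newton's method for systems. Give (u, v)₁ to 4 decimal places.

At (3/2, 5/2): F = (25.5000, -6.5000).
Jacobian J = [[8·u + 4, 5], [-4·u·v - 4·u, -2·u^2 + 2·v]].
At the point, J = [[16.0000, 5.0000], [-21.0000, 0.5000]] (det J = 113.0000).
Solving J·Δ = −F gives Δ = (-0.4004, -3.8186).
Then the next iterate is (u, v)₁ = (1.0996, -1.3186).

(1.0996, -1.3186)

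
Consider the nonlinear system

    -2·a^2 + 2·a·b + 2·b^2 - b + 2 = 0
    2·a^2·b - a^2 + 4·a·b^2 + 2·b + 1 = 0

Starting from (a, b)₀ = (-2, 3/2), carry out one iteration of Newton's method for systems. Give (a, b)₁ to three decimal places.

(-1.148, 1.132)

At (-2, 3/2): F = (-9.000, -6.000).
Jacobian J = [[-4·a + 2·b, 2·a + 4·b - 1], [4·a·b - 2·a + 4·b^2, 2·a^2 + 8·a·b + 2]].
At the point, J = [[11.000, 1.000], [1.000, -14.000]] (det J = -155.000).
Solving J·Δ = −F gives Δ = (0.852, -0.368).
Then the next iterate is (a, b)₁ = (-1.148, 1.132).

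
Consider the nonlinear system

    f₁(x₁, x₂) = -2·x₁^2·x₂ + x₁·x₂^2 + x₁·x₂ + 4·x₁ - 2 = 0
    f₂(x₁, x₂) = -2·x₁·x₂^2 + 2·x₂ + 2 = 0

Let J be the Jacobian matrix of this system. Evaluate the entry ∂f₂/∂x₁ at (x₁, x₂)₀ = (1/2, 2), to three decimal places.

-8.000

∂f₂/∂x₁ = -2·x₂^2.
At (1/2, 2) this is -8.000.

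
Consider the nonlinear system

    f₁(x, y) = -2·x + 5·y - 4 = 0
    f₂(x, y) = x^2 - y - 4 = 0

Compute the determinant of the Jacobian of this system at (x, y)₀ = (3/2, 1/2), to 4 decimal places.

-13.0000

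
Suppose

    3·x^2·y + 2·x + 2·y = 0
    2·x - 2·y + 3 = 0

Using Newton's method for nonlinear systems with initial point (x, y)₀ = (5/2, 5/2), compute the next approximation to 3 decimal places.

At (5/2, 5/2): F = (56.875, 3.000).
Jacobian J = [[6·x·y + 2, 3·x^2 + 2], [2, -2]].
At the point, J = [[39.500, 20.750], [2.000, -2.000]] (det J = -120.500).
Solving J·Δ = −F gives Δ = (-1.461, 0.039).
Then the next iterate is (x, y)₁ = (1.039, 2.539).

(1.039, 2.539)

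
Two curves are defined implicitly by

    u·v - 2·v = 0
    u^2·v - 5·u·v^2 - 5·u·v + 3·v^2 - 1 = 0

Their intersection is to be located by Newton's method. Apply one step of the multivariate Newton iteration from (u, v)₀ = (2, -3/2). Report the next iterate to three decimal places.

At (2, -3/2): F = (0.000, -7.750).
Jacobian J = [[v, u - 2], [2·u·v - 5·v^2 - 5·v, u^2 - 10·u·v - 5·u + 6·v]].
At the point, J = [[-1.500, 0.000], [-9.750, 15.000]] (det J = -22.500).
Solving J·Δ = −F gives Δ = (0.000, 0.517).
Then the next iterate is (u, v)₁ = (2.000, -0.983).

(2.000, -0.983)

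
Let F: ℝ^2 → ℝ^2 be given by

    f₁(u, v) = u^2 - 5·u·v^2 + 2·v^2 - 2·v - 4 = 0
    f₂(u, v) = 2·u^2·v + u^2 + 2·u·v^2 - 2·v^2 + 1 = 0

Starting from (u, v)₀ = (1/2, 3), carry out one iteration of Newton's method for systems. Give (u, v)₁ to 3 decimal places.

At (1/2, 3): F = (-14.250, -6.250).
Jacobian J = [[2·u - 5·v^2, -10·u·v + 4·v - 2], [4·u·v + 2·u + 2·v^2, 2·u^2 + 4·u·v - 4·v]].
At the point, J = [[-44.000, -5.000], [25.000, -5.500]] (det J = 367.000).
Solving J·Δ = −F gives Δ = (-0.128, -1.720).
Then the next iterate is (u, v)₁ = (0.372, 1.280).

(0.372, 1.280)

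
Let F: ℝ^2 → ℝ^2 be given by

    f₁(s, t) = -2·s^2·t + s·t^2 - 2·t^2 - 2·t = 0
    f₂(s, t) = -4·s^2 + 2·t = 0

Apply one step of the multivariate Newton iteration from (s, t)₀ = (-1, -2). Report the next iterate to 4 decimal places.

(-0.2222, -1.1111)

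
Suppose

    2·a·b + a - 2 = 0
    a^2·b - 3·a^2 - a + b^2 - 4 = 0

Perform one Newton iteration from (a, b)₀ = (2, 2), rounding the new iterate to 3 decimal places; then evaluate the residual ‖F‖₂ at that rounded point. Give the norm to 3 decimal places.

1.581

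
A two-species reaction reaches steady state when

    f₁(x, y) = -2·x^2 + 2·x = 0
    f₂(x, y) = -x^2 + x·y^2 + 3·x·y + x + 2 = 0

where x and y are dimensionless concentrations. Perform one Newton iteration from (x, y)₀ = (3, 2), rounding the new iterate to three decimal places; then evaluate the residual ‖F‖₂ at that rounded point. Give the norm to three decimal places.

8.687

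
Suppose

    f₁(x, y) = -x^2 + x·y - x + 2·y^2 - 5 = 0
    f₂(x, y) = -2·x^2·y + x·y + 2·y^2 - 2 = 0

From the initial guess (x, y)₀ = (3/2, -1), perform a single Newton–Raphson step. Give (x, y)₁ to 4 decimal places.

(0.1263, -1.5526)

At (3/2, -1): F = (-8.2500, 3.0000).
Jacobian J = [[-2·x + y - 1, x + 4·y], [-4·x·y + y, -2·x^2 + x + 4·y]].
At the point, J = [[-5.0000, -2.5000], [5.0000, -7.0000]] (det J = 47.5000).
Solving J·Δ = −F gives Δ = (-1.3737, -0.5526).
Then the next iterate is (x, y)₁ = (0.1263, -1.5526).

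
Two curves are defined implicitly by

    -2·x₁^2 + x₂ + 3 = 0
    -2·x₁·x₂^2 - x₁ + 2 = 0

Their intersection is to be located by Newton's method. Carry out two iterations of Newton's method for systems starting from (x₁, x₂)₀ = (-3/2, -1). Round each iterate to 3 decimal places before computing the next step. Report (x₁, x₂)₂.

(-31.430, 150.060)

At (-3/2, -1): F = (-2.500, 6.500).
Jacobian J = [[-4·x₁, 1], [-2·x₂^2 - 1, -4·x₁·x₂]].
At the point, J = [[6.000, 1.000], [-3.000, -6.000]] (det J = -33.000).
Solving J·Δ = −F gives Δ = (0.258, 0.955).
Then the next iterate is (x₁, x₂)₁ = (-1.242, -0.045).
Round to (-1.242, -0.045) and repeat: F = (-0.13013, 3.24703), J = [[4.968, 1.000], [-1.00405, -0.22356]].
Δ = (-30.188, 150.105), so (x₁, x₂)₂ = (-31.430, 150.060).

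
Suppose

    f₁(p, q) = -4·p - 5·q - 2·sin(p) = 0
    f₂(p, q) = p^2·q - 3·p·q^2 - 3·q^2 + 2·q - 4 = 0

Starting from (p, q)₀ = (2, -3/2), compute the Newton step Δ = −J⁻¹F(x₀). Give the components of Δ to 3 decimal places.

At (2, -3/2): F = (-2.31859, -33.250).
Jacobian J = [[-2·cos(p) - 4, -5], [2·p·q - 3·q^2, p^2 - 6·p·q - 6·q + 2]].
At the point, J = [[-3.16771, -5.000], [-12.750, 33.000]] (det J = -168.28431).
Solving J·Δ = −F gives Δ = (-1.443, 0.450).

(-1.443, 0.450)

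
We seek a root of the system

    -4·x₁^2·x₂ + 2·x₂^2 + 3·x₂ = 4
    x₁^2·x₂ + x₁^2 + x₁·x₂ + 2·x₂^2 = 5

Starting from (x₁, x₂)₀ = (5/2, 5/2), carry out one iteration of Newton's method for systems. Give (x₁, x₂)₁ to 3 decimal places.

(1.863, 1.280)

At (5/2, 5/2): F = (-46.500, 35.625).
Jacobian J = [[-8·x₁·x₂, -4·x₁^2 + 4·x₂ + 3], [2·x₁·x₂ + 2·x₁ + x₂, x₁^2 + x₁ + 4·x₂]].
At the point, J = [[-50.000, -12.000], [20.000, 18.750]] (det J = -697.500).
Solving J·Δ = −F gives Δ = (-0.637, -1.220).
Then the next iterate is (x₁, x₂)₁ = (1.863, 1.280).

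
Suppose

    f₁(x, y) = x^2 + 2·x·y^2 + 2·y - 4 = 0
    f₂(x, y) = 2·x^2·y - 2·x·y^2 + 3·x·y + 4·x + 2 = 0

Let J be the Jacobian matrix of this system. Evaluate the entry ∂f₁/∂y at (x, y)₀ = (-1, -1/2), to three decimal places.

∂f₁/∂y = 4·x·y + 2.
At (-1, -1/2) this is 4.000.

4.000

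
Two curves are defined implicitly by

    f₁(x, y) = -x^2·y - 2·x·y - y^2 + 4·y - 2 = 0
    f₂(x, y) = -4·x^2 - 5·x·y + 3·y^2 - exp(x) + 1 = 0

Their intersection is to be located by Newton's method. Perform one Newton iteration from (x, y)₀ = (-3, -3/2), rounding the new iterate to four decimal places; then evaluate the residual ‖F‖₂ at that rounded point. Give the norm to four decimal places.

At (-3, -3/2): F = (-5.7500, -50.799787).
Jacobian J = [[-2·x·y - 2·y, -x^2 - 2·x - 2·y + 4], [-8·x - 5·y - exp(x), -5·x + 6·y]].
At the point, J = [[-6.0000, 4.0000], [31.450213, 6.0000]] (det J = -161.800852).
Solving J·Δ = −F gives Δ = (1.0426, 3.0015).
Then the next iterate is (x, y)₁ = (-1.9574, 1.5015).
Re-evaluating at (-1.9574, 1.5015): F = (1.876701, 6.991803), so ‖F‖₂ = 7.2393.

7.2393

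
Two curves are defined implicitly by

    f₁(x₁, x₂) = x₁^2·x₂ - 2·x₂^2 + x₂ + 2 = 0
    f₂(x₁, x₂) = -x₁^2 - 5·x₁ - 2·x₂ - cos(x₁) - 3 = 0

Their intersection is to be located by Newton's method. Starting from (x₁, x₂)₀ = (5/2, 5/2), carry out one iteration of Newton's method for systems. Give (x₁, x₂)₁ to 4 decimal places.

(0.7969, -2.4686)

At (5/2, 5/2): F = (7.6250, -25.948856).
Jacobian J = [[2·x₁·x₂, x₁^2 - 4·x₂ + 1], [-2·x₁ + sin(x₁) - 5, -2]].
At the point, J = [[12.5000, -2.7500], [-9.401528, -2.0000]] (det J = -50.854202).
Solving J·Δ = −F gives Δ = (-1.7031, -4.9686).
Then the next iterate is (x₁, x₂)₁ = (0.7969, -2.4686).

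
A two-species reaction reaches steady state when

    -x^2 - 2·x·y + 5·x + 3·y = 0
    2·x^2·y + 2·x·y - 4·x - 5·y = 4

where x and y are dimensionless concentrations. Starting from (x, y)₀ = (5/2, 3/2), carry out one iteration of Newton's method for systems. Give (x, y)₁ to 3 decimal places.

(7.776, -4.789)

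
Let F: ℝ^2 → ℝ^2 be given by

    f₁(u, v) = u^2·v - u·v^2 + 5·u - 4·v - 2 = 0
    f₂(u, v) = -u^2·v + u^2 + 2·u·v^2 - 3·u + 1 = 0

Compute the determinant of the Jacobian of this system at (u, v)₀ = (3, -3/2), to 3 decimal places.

-62.250

J = [[2·u·v - v^2 + 5, u^2 - 2·u·v - 4], [-2·u·v + 2·u + 2·v^2 - 3, -u^2 + 4·u·v]].
At the point, J = [[-6.250, 14.000], [16.500, -27.000]].
det J = -62.250.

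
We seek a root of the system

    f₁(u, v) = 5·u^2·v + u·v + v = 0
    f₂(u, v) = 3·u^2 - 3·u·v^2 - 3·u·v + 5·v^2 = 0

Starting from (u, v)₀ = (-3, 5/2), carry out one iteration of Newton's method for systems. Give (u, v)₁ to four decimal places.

At (-3, 5/2): F = (107.5000, 137.0000).
Jacobian J = [[10·u·v + v, 5·u^2 + u + 1], [6·u - 3·v^2 - 3·v, -6·u·v - 3·u + 10·v]].
At the point, J = [[-72.5000, 43.0000], [-44.2500, 79.0000]] (det J = -3824.7500).
Solving J·Δ = −F gives Δ = (0.6802, -1.3532).
Then the next iterate is (u, v)₁ = (-2.3198, 1.1468).

(-2.3198, 1.1468)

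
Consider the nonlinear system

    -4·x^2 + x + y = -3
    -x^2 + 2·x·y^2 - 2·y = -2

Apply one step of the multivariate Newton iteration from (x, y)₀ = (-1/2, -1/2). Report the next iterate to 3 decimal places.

(-1.038, 1.192)

At (-1/2, -1/2): F = (1.000, 2.500).
Jacobian J = [[-8·x + 1, 1], [-2·x + 2·y^2, 4·x·y - 2]].
At the point, J = [[5.000, 1.000], [1.500, -1.000]] (det J = -6.500).
Solving J·Δ = −F gives Δ = (-0.538, 1.692).
Then the next iterate is (x, y)₁ = (-1.038, 1.192).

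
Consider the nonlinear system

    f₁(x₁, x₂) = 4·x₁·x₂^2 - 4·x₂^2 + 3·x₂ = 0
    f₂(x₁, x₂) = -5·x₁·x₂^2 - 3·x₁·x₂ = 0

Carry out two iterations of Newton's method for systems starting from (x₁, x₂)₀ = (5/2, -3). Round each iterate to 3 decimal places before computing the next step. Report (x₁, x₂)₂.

(2.377, -1.049)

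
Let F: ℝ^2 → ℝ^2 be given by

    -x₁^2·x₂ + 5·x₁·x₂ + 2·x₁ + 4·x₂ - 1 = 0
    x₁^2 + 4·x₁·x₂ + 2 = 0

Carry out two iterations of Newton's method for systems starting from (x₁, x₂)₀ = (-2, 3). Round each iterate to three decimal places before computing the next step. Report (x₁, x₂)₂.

At (-2, 3): F = (-35.000, -18.000).
Jacobian J = [[-2·x₁·x₂ + 5·x₂ + 2, -x₁^2 + 5·x₁ + 4], [2·x₁ + 4·x₂, 4·x₁]].
At the point, J = [[29.000, -10.000], [8.000, -8.000]] (det J = -152.000).
Solving J·Δ = −F gives Δ = (0.658, -1.592).
Then the next iterate is (x₁, x₂)₁ = (-1.342, 1.408).
Round to (-1.342, 1.408) and repeat: F = (-10.03544, -3.75718), J = [[12.81907, -4.51096], [2.948, -5.368]].
Δ = (0.665, -0.335), so (x₁, x₂)₂ = (-0.677, 1.073).

(-0.677, 1.073)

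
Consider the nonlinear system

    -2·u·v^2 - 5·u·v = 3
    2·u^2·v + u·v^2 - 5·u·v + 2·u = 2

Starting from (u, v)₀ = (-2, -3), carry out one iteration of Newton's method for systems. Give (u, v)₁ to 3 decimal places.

At (-2, -3): F = (3.000, -78.000).
Jacobian J = [[-2·v^2 - 5·v, -4·u·v - 5·u], [4·u·v + v^2 - 5·v + 2, 2·u^2 + 2·u·v - 5·u]].
At the point, J = [[-3.000, -14.000], [50.000, 30.000]] (det J = 610.000).
Solving J·Δ = −F gives Δ = (1.643, -0.138).
Then the next iterate is (u, v)₁ = (-0.357, -3.138).

(-0.357, -3.138)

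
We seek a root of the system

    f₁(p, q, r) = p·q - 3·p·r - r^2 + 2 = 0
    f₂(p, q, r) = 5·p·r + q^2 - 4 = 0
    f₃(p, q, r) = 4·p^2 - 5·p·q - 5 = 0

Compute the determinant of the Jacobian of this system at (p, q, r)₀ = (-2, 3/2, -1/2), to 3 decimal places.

J = [[q - 3·r, p, -3·p - 2·r], [5·r, 2·q, 5·p], [8·p - 5·q, -5·p, 0]].
At the point, J = [[3.000, -2.000, 7.000], [-2.500, 3.000, -10.000], [-23.500, 10.000, 0.000]].
det J = 148.500.

148.500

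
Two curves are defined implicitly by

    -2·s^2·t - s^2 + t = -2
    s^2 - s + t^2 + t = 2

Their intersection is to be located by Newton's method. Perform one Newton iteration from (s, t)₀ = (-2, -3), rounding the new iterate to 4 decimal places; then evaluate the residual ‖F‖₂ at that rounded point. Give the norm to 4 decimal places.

At (-2, -3): F = (19.0000, 10.0000).
Jacobian J = [[-4·s·t - 2·s, -2·s^2 + 1], [2·s - 1, 2·t + 1]].
At the point, J = [[-20.0000, -7.0000], [-5.0000, -5.0000]] (det J = 65.0000).
Solving J·Δ = −F gives Δ = (0.3846, 1.6154).
Then the next iterate is (s, t)₁ = (-1.6154, -1.3846).
Re-evaluating at (-1.6154, -1.3846): F = (5.232158, 2.757434), so ‖F‖₂ = 5.9143.

5.9143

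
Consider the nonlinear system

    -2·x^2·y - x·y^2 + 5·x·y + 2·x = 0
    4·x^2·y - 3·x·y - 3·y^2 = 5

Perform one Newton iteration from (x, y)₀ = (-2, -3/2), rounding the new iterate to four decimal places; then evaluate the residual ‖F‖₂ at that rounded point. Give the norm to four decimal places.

37.8470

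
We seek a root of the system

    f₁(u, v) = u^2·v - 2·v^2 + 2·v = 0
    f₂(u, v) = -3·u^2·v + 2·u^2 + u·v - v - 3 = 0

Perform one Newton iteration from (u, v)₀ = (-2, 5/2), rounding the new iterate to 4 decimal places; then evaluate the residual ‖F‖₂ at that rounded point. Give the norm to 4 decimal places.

At (-2, 5/2): F = (2.5000, -32.5000).
Jacobian J = [[2·u·v, u^2 - 4·v + 2], [-6·u·v + 4·u + v, -3·u^2 + u - 1]].
At the point, J = [[-10.0000, -4.0000], [24.5000, -15.0000]] (det J = 248.0000).
Solving J·Δ = −F gives Δ = (0.6754, -1.0635).
Then the next iterate is (u, v)₁ = (-1.3246, 1.4365).
Re-evaluating at (-1.3246, 1.4365): F = (1.266368, -10.391456), so ‖F‖₂ = 10.4683.

10.4683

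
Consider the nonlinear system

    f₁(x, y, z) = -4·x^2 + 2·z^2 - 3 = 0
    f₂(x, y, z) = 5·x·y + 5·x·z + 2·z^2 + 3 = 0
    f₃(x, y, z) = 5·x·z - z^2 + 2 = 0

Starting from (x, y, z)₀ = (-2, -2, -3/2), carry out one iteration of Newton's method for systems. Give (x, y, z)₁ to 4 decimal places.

At (-2, -2, -3/2): F = (-14.5000, 42.5000, 14.7500).
Jacobian J = [[-8·x, 0, 4·z], [5·y + 5·z, 5·x, 5·x + 4·z], [5·z, 0, 5·x - 2·z]].
At the point, J = [[16.0000, 0.0000, -6.0000], [-17.5000, -10.0000, -16.0000], [-7.5000, 0.0000, -7.0000]] (det J = 1570.0000).
Solving J·Δ = −F gives Δ = (1.2102, 0.8354, 0.8105).
Then the next iterate is (x, y, z)₁ = (-0.7898, -1.1646, -0.6895).

(-0.7898, -1.1646, -0.6895)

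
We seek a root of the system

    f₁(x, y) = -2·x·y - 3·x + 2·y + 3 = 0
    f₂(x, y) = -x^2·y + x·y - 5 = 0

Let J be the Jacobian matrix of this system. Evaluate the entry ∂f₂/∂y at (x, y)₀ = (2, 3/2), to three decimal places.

∂f₂/∂y = -x^2 + x.
At (2, 3/2) this is -2.000.

-2.000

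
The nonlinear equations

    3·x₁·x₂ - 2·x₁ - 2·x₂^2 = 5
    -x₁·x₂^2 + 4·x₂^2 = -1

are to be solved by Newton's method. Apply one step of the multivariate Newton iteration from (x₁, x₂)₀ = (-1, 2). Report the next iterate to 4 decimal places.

(2.0278, 1.5556)

At (-1, 2): F = (-17.0000, 21.0000).
Jacobian J = [[3·x₂ - 2, 3·x₁ - 4·x₂], [-x₂^2, -2·x₁·x₂ + 8·x₂]].
At the point, J = [[4.0000, -11.0000], [-4.0000, 20.0000]] (det J = 36.0000).
Solving J·Δ = −F gives Δ = (3.0278, -0.4444).
Then the next iterate is (x₁, x₂)₁ = (2.0278, 1.5556).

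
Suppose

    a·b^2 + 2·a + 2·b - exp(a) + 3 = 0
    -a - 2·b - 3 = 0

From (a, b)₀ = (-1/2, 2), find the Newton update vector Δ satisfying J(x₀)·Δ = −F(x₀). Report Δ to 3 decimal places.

At (-1/2, 2): F = (3.39347, -6.500).
Jacobian J = [[b^2 - exp(a) + 2, 2·a·b + 2], [-1, -2]].
At the point, J = [[5.39347, 0.000], [-1.000, -2.000]] (det J = -10.78694).
Solving J·Δ = −F gives Δ = (-0.629, -2.935).

(-0.629, -2.935)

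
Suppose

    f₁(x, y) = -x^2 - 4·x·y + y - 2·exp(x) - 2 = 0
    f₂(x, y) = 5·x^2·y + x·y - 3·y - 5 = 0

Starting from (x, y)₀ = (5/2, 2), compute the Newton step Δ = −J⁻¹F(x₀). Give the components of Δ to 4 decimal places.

(-1.5388, 0.7649)

At (5/2, 2): F = (-50.614988, 56.5000).
Jacobian J = [[-2·x - 4·y - 2·exp(x), -4·x + 1], [10·x·y + y, 5·x^2 + x - 3]].
At the point, J = [[-37.364988, -9.0000], [52.0000, 30.7500]] (det J = -680.973379).
Solving J·Δ = −F gives Δ = (-1.5388, 0.7649).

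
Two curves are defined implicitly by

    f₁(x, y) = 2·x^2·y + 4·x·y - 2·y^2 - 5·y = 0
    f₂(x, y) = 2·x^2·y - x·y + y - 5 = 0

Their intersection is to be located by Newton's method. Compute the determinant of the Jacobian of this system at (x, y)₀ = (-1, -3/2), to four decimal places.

7.5000

J = [[4·x·y + 4·y, 2·x^2 + 4·x - 4·y - 5], [4·x·y - y, 2·x^2 - x + 1]].
At the point, J = [[0.0000, -1.0000], [7.5000, 4.0000]].
det J = 7.5000.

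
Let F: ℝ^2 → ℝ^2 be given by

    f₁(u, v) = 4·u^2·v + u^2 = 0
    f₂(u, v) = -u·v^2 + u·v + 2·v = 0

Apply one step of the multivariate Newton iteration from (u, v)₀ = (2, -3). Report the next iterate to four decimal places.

At (2, -3): F = (-44.0000, -30.0000).
Jacobian J = [[8·u·v + 2·u, 4·u^2], [-v^2 + v, -2·u·v + u + 2]].
At the point, J = [[-44.0000, 16.0000], [-12.0000, 16.0000]] (det J = -512.0000).
Solving J·Δ = −F gives Δ = (-0.4375, 1.5469).
Then the next iterate is (u, v)₁ = (1.5625, -1.4531).

(1.5625, -1.4531)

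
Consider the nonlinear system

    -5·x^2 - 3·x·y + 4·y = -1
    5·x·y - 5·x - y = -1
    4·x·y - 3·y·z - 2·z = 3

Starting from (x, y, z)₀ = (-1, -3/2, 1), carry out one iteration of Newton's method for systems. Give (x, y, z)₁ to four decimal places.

(35.0000, -74.0000, -117.8000)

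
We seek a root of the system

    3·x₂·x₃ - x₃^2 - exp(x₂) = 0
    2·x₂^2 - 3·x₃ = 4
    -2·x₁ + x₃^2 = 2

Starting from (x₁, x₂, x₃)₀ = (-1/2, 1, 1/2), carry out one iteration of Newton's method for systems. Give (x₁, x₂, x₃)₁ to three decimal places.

(0.291, 3.625, 2.833)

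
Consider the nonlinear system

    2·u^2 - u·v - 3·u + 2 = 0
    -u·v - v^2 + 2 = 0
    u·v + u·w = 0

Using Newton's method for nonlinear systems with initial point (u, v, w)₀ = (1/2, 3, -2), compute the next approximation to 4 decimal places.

At (1/2, 3, -2): F = (-0.5000, -8.5000, 0.5000).
Jacobian J = [[4·u - v - 3, -u, 0], [-v, -u - 2·v, 0], [v + w, u, u]].
At the point, J = [[-4.0000, -0.5000, 0.0000], [-3.0000, -6.5000, 0.0000], [1.0000, 0.5000, 0.5000]] (det J = 12.2500).
Solving J·Δ = −F gives Δ = (0.0408, -1.3265, 0.2449).
Then the next iterate is (u, v, w)₁ = (0.5408, 1.6735, -1.7551).

(0.5408, 1.6735, -1.7551)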